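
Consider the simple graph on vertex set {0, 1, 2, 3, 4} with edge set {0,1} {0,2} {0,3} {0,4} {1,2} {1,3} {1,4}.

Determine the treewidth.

A width-2 tree decomposition is:
Bags: B1 = {0, 1, 4}  B2 = {0, 1, 3}  B3 = {0, 1, 2}
Tree: B1–B2, B2–B3
Each bag holds 3 vertices, so the decomposition has width 2, which upper-bounds the treewidth. For the lower bound, the 3 vertices {0, 1, 2} are pairwise adjacent, and any tree decomposition puts a clique entirely inside one bag — forcing width ≥ 2. Hence tw(G) = 2 exactly.

2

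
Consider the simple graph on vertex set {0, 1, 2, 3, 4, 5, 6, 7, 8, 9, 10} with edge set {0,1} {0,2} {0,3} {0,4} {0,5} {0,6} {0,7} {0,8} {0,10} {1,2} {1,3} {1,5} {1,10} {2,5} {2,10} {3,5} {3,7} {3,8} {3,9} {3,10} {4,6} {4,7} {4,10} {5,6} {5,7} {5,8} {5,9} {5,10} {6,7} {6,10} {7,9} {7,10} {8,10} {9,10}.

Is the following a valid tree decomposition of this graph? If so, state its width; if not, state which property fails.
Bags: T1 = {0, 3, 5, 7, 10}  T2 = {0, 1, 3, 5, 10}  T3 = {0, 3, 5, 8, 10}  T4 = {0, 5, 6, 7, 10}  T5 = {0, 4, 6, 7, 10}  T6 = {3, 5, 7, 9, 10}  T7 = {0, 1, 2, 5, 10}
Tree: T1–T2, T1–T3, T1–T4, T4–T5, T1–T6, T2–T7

Vertex coverage: the bags together contain {0, 1, 2, 3, 4, 5, 6, 7, 8, 9, 10}, the full vertex set. Edge coverage: each edge of G has both endpoints in at least one bag. Running intersection: for every vertex, the bags containing it form a connected subtree. All three properties hold, so this is a valid tree decomposition of width max|bag| − 1 = 4, and hence tw(G) ≤ 4.

Yes; width 4.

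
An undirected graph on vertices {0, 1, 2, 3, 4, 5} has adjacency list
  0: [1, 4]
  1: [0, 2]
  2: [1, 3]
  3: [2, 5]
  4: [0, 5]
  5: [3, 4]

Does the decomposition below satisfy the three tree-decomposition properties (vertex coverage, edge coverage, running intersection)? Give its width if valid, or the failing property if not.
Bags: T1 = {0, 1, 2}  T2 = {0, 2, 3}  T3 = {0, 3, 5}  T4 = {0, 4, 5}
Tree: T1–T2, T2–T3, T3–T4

Checking the three conditions: (i) the bags cover all of {0, 1, 2, 3, 4, 5}; (ii) for each edge, some bag contains both endpoints; (iii) the bags containing any fixed vertex form a subtree. All hold, so the decomposition is valid with width 3 − 1 = 2.

Yes; width 2.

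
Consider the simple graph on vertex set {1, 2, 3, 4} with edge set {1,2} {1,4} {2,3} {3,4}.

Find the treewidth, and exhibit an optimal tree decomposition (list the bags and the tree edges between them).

Every bag has size at most 3, so the width is 3 − 1 = 2 and tw(G) ≤ 2. Since 3–4–1–2–3 is a cycle in G, G is not acyclic. Forests are exactly the graphs of treewidth ≤ 1, so tw(G) ≥ 2. Hence tw(G) = 2 exactly.

Treewidth 2.
Bags: B1 = {1, 3, 4}  B2 = {1, 2, 3}
Tree: B1–B2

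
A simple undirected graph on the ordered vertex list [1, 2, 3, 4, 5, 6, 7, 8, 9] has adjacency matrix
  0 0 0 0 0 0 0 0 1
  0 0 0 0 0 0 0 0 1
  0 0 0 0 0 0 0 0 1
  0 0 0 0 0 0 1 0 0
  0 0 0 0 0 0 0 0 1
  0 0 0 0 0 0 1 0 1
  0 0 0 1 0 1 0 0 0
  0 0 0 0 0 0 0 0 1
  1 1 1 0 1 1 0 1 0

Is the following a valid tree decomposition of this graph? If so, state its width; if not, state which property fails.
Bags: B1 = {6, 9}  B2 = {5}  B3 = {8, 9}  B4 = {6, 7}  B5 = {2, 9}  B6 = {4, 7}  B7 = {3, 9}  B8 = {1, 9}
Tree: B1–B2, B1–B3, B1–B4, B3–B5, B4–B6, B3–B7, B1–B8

A tree decomposition must satisfy three properties: every vertex lies in some bag; for every edge, both endpoints lie together in some bag; and for every vertex, the bags containing it form a connected subtree. Here edge (9,5) lies in no bag, so the decomposition is invalid.

No — edge (9,5) lies in no bag.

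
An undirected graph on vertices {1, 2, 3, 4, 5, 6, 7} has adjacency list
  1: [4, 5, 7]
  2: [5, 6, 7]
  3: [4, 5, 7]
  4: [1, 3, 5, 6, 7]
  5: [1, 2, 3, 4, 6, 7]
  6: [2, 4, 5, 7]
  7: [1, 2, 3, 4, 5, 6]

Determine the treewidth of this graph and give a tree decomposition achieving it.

Every bag has size at most 4, so the width is 4 − 1 = 3 and tw(G) ≤ 3. For the lower bound, the 4 vertices {2, 5, 6, 7} are pairwise adjacent, and any tree decomposition puts a clique entirely inside one bag — forcing width ≥ 3. Therefore the treewidth is 3.

Treewidth 3.
One optimal decomposition is:
Bags: B1 = {4, 5, 6, 7}  B2 = {3, 4, 5, 7}  B3 = {2, 5, 6, 7}  B4 = {1, 4, 5, 7}
Tree: B1–B2, B1–B3, B1–B4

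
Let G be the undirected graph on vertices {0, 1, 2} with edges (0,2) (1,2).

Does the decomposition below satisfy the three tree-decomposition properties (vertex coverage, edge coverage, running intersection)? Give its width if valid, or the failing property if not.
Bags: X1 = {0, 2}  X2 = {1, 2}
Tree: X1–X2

Yes; width 1.

Checking the three conditions: (i) the bags cover all of {0, 1, 2}; (ii) for each edge, some bag contains both endpoints; (iii) the bags containing any fixed vertex form a subtree. All hold, so the decomposition is valid with width 2 − 1 = 1.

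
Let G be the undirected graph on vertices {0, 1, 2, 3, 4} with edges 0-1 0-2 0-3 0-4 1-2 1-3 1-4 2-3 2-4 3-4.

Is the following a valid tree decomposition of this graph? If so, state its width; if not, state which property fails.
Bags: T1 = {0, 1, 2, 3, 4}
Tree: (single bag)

Yes; width 4.

Vertex coverage: the bags together contain {0, 1, 2, 3, 4}, the full vertex set. Edge coverage: each edge of G has both endpoints in at least one bag. Running intersection: for every vertex, the bags containing it form a connected subtree. All three properties hold, so this is a valid tree decomposition of width max|bag| − 1 = 4, and hence tw(G) ≤ 4.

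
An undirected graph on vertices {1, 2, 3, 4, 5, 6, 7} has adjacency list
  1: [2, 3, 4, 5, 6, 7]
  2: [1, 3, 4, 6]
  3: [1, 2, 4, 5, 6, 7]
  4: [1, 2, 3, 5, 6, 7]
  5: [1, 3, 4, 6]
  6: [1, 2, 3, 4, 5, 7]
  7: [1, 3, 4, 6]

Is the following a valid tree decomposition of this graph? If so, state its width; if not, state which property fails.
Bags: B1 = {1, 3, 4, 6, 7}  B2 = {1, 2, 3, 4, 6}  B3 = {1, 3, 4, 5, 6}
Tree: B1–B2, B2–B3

Yes; width 4.

Every vertex of G appears in some bag (union = {1, 2, 3, 4, 5, 6, 7}); every edge is covered by a bag; and for each vertex v the set of bags containing v is connected in the bag tree. The decomposition is therefore valid. The largest bag has 5 vertices, so the width is 4.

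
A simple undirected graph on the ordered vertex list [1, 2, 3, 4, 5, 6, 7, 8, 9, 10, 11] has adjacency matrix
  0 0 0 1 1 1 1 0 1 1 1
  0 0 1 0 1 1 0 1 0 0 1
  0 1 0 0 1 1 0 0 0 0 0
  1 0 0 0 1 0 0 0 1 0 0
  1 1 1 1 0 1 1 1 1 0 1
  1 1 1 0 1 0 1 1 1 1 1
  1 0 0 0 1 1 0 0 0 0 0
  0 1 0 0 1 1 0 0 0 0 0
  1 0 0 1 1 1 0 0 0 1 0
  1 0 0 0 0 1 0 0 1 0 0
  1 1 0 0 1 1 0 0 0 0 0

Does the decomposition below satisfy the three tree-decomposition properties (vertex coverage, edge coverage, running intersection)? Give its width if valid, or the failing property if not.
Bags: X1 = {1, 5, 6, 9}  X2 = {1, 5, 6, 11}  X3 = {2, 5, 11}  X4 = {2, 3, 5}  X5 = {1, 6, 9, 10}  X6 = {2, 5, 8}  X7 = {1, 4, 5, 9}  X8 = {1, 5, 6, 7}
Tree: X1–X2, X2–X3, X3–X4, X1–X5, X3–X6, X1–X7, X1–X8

No — edge (6,2) lies in no bag.

A tree decomposition must satisfy three properties: every vertex lies in some bag; for every edge, both endpoints lie together in some bag; and for every vertex, the bags containing it form a connected subtree. Here edge (6,2) lies in no bag, so the decomposition is invalid.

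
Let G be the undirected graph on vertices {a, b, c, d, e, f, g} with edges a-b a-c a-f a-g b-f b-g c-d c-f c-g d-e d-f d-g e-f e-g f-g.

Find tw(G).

A width-3 tree decomposition is:
Bags: B1 = {c, d, f, g}  B2 = {d, e, f, g}  B3 = {a, c, f, g}  B4 = {a, b, f, g}
Tree: B1–B2, B1–B3, B3–B4
Each bag holds 4 vertices, so the decomposition has width 3, which upper-bounds the treewidth. On the other hand G contains the 4-clique {d, e, f, g}. A clique must lie in a single bag of any decomposition, so no decomposition can have width below 3. The upper and lower bounds meet at 3, so that is the treewidth.

3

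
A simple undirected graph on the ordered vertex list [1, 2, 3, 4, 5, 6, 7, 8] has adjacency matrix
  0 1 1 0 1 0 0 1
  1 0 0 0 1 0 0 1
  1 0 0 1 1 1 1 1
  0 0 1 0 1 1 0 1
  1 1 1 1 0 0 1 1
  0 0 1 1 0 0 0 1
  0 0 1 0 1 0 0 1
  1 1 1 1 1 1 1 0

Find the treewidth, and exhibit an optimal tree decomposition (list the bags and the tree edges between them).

Treewidth 3.
One such decomposition:
Bags: B1 = {3, 4, 5, 8}  B2 = {1, 3, 5, 8}  B3 = {3, 5, 7, 8}  B4 = {3, 4, 6, 8}  B5 = {1, 2, 5, 8}
Tree: B1–B2, B1–B3, B1–B4, B2–B5

The largest bag has 4 vertices, giving width 3; this decomposition certifies tw(G) ≤ 3. Conversely, {1, 2, 5, 8} is a clique of size 4, and the vertices of any clique must share a bag in every tree decomposition; so some bag has ≥ 4 vertices and tw(G) ≥ 3. Combining the bounds, tw(G) = 3.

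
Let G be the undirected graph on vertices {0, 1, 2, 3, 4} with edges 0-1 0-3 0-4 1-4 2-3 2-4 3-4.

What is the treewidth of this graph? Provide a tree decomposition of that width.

Treewidth 2.
One optimal decomposition is:
Bags: B1 = {0, 3, 4}  B2 = {2, 3, 4}  B3 = {0, 1, 4}
Tree: B1–B2, B1–B3

Every bag has size at most 3, so the width is 3 − 1 = 2 and tw(G) ≤ 2. On the other hand G contains the 3-clique {0, 1, 4}. A clique must lie in a single bag of any decomposition, so no decomposition can have width below 2. The upper and lower bounds meet at 2, so that is the treewidth.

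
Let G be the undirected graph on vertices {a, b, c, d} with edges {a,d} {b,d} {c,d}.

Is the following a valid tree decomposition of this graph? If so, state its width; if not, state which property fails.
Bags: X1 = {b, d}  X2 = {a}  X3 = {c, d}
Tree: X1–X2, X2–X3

No — edge (d,a) lies in no bag.

A tree decomposition must satisfy three properties: every vertex lies in some bag; for every edge, both endpoints lie together in some bag; and for every vertex, the bags containing it form a connected subtree. Here edge (d,a) lies in no bag, so the decomposition is invalid.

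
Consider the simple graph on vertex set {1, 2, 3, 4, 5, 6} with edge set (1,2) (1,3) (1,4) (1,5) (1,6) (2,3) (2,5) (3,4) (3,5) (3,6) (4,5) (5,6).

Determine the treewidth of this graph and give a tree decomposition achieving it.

Each bag holds 4 vertices, so the decomposition has width 3, which upper-bounds the treewidth. For the lower bound, the 4 vertices {1, 2, 3, 5} are pairwise adjacent, and any tree decomposition puts a clique entirely inside one bag — forcing width ≥ 3. Therefore the treewidth is 3.

Treewidth 3.
Bags: B1 = {1, 3, 4, 5}  B2 = {1, 2, 3, 5}  B3 = {1, 3, 5, 6}
Tree: B1–B2, B2–B3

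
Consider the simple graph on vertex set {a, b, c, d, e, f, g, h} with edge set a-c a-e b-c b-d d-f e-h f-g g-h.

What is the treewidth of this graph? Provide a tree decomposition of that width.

Treewidth 2.
Bags: B1 = {a, b, c}  B2 = {a, b, d}  B3 = {a, d, f}  B4 = {a, f, g}  B5 = {a, g, h}  B6 = {a, e, h}
Tree: B1–B2, B2–B3, B3–B4, B4–B5, B5–B6

The largest bag has 3 vertices, giving width 2; this decomposition certifies tw(G) ≤ 2. The edges a–c–b–d–f–g–h–e–a form a cycle, so G is not a tree and its treewidth is at least 2. Hence tw(G) = 2 exactly.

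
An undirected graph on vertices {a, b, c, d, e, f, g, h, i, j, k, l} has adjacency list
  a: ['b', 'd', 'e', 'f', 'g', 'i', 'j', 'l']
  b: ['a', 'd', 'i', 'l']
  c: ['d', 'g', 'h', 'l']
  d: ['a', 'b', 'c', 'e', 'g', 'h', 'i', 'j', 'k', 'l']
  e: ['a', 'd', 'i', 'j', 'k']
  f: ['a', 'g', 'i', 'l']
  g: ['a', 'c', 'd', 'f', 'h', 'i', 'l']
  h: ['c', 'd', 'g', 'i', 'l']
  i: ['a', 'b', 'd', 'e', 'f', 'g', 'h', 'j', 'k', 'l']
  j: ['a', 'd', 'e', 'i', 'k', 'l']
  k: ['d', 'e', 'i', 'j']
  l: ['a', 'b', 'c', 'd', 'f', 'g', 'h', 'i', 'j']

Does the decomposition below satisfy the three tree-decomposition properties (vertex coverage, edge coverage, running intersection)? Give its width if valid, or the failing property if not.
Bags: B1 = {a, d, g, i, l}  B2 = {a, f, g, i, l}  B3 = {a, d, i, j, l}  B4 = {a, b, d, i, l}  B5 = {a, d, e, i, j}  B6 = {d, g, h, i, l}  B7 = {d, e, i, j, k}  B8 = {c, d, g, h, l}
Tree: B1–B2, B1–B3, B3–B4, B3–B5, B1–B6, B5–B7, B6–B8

Every vertex of G appears in some bag (union = {a, b, c, d, e, f, g, h, i, j, k, l}); every edge is covered by a bag; and for each vertex v the set of bags containing v is connected in the bag tree. The decomposition is therefore valid. The largest bag has 5 vertices, so the width is 4.

Yes; width 4.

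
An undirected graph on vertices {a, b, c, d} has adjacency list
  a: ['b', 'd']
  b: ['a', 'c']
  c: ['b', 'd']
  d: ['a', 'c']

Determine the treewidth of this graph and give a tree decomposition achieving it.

Treewidth 2.
One such decomposition:
Bags: B1 = {a, b, d}  B2 = {b, c, d}
Tree: B1–B2

Each bag holds 3 vertices, so the decomposition has width 2, which upper-bounds the treewidth. For the lower bound, G contains the cycle b–a–d–c–b, so G is not a forest; only forests have treewidth ≤ 1, hence tw(G) ≥ 2. Combining the bounds, tw(G) = 2.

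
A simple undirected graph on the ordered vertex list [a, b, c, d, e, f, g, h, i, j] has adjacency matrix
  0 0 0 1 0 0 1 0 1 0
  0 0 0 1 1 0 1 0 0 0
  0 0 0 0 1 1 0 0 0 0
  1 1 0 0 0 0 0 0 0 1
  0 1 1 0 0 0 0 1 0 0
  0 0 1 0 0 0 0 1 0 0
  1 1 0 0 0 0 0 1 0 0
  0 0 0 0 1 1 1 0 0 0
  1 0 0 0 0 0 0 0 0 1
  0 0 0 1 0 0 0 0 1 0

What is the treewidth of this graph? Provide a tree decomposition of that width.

Treewidth 2.
Bags: B1 = {d, i, j}  B2 = {a, d, i}  B3 = {a, b, d}  B4 = {a, b, g}  B5 = {b, e, g}  B6 = {e, g, h}  B7 = {c, e, h}  B8 = {c, f, h}
Tree: B1–B2, B2–B3, B3–B4, B4–B5, B5–B6, B6–B7, B7–B8

Each bag holds 3 vertices, so the decomposition has width 2, which upper-bounds the treewidth. For the lower bound, G contains the cycle j–i–a–d–j, so G is not a forest; only forests have treewidth ≤ 1, hence tw(G) ≥ 2. Therefore the treewidth is 2.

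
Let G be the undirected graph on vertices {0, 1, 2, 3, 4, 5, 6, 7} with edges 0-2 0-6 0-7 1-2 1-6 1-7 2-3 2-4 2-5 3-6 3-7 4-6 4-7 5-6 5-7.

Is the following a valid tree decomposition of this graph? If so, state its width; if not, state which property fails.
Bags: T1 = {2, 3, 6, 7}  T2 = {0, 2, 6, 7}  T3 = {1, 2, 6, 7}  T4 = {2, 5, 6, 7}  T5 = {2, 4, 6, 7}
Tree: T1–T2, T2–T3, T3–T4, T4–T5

Every vertex of G appears in some bag (union = {0, 1, 2, 3, 4, 5, 6, 7}); every edge is covered by a bag; and for each vertex v the set of bags containing v is connected in the bag tree. The decomposition is therefore valid. The largest bag has 4 vertices, so the width is 3.

Yes; width 3.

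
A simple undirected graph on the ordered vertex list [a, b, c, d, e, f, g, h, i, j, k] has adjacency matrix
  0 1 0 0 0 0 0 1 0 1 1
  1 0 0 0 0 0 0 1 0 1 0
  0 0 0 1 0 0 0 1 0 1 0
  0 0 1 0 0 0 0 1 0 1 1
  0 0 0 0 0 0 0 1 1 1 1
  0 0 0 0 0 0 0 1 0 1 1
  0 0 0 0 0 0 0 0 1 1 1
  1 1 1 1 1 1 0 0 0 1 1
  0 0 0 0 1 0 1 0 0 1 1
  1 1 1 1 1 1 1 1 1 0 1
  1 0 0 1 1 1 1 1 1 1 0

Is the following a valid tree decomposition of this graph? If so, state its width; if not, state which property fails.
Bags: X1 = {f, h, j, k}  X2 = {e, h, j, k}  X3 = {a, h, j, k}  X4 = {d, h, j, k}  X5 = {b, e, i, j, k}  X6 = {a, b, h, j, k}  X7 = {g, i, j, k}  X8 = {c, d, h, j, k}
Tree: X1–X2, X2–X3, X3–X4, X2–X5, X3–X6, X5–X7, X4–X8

A tree decomposition must satisfy three properties: every vertex lies in some bag; for every edge, both endpoints lie together in some bag; and for every vertex, the bags containing it form a connected subtree. Here bags containing vertex b are not connected in the tree, so the decomposition is invalid.

No — bags containing vertex b are not connected in the tree.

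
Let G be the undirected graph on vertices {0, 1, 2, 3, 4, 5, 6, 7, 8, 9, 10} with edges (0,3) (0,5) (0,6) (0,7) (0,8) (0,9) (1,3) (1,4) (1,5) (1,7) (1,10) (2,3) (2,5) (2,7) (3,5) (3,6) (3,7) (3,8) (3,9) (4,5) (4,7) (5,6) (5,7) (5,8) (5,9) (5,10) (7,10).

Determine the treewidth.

A width-3 tree decomposition is:
Bags: B1 = {1, 3, 5, 7}  B2 = {0, 3, 5, 7}  B3 = {2, 3, 5, 7}  B4 = {0, 3, 5, 9}  B5 = {1, 5, 7, 10}  B6 = {0, 3, 5, 8}  B7 = {1, 4, 5, 7}  B8 = {0, 3, 5, 6}
Tree: B1–B2, B2–B3, B2–B4, B1–B5, B4–B6, B5–B7, B2–B8
Each bag holds 4 vertices, so the decomposition has width 3, which upper-bounds the treewidth. On the other hand G contains the 4-clique {1, 5, 7, 10}. A clique must lie in a single bag of any decomposition, so no decomposition can have width below 3. Combining the bounds, tw(G) = 3.

3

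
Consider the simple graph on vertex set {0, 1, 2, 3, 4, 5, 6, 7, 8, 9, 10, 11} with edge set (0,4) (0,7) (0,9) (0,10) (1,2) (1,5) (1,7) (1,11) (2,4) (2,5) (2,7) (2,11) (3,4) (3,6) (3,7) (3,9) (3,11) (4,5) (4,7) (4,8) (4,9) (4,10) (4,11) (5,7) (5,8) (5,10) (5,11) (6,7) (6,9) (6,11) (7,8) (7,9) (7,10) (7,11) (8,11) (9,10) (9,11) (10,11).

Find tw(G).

4

A width-4 tree decomposition is:
Bags: B1 = {4, 7, 9, 10, 11}  B2 = {4, 5, 7, 10, 11}  B3 = {4, 5, 7, 8, 11}  B4 = {2, 4, 5, 7, 11}  B5 = {3, 4, 7, 9, 11}  B6 = {3, 6, 7, 9, 11}  B7 = {1, 2, 5, 7, 11}  B8 = {0, 4, 7, 9, 10}
Tree: B1–B2, B2–B3, B3–B4, B1–B5, B5–B6, B4–B7, B1–B8
Each bag holds 5 vertices, so the decomposition has width 4, which upper-bounds the treewidth. For the lower bound, the 5 vertices {0, 4, 7, 9, 10} are pairwise adjacent, and any tree decomposition puts a clique entirely inside one bag — forcing width ≥ 4. Hence tw(G) = 4 exactly.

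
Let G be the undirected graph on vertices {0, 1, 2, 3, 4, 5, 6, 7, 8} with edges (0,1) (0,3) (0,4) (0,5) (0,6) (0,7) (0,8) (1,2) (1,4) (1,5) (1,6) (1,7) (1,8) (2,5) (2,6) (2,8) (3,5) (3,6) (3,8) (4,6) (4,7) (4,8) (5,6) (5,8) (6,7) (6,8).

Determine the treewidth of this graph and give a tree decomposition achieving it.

Treewidth 4.
One such decomposition:
Bags: B1 = {0, 1, 5, 6, 8}  B2 = {0, 1, 4, 6, 8}  B3 = {1, 2, 5, 6, 8}  B4 = {0, 1, 4, 6, 7}  B5 = {0, 3, 5, 6, 8}
Tree: B1–B2, B1–B3, B2–B4, B1–B5

Each bag holds 5 vertices, so the decomposition has width 4, which upper-bounds the treewidth. Conversely, {0, 1, 4, 6, 8} is a clique of size 5, and the vertices of any clique must share a bag in every tree decomposition; so some bag has ≥ 5 vertices and tw(G) ≥ 4. Therefore the treewidth is 4.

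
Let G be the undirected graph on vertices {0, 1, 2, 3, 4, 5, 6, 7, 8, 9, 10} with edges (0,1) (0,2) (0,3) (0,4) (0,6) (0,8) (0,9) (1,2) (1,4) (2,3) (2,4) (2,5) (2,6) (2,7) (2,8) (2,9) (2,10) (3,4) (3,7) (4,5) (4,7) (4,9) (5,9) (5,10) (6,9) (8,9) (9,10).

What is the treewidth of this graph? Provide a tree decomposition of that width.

Treewidth 3.
Bags: B1 = {0, 2, 4, 9}  B2 = {2, 4, 5, 9}  B3 = {0, 2, 3, 4}  B4 = {2, 5, 9, 10}  B5 = {0, 2, 6, 9}  B6 = {0, 2, 8, 9}  B7 = {2, 3, 4, 7}  B8 = {0, 1, 2, 4}
Tree: B1–B2, B1–B3, B2–B4, B1–B5, B1–B6, B3–B7, B3–B8

Every bag has size at most 4, so the width is 4 − 1 = 3 and tw(G) ≤ 3. On the other hand G contains the 4-clique {0, 2, 8, 9}. A clique must lie in a single bag of any decomposition, so no decomposition can have width below 3. Combining the bounds, tw(G) = 3.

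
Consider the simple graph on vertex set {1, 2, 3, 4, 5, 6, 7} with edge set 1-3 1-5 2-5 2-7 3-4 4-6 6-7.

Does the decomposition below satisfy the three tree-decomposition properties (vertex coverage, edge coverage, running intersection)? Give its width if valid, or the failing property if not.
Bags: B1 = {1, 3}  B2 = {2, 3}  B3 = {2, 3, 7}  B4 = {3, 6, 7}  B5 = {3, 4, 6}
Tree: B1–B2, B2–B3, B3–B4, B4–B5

No — vertex 5 appears in no bag.

A tree decomposition must satisfy three properties: every vertex lies in some bag; for every edge, both endpoints lie together in some bag; and for every vertex, the bags containing it form a connected subtree. Here vertex 5 appears in no bag, so the decomposition is invalid.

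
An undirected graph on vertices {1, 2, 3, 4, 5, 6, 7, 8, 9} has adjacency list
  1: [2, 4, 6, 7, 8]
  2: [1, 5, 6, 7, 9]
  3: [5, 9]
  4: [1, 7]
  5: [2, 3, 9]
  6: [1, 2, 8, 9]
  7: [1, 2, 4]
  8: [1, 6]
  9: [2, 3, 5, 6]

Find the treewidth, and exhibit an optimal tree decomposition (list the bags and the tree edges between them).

Every bag has size at most 3, so the width is 3 − 1 = 2 and tw(G) ≤ 2. For the lower bound, the 3 vertices {1, 6, 8} are pairwise adjacent, and any tree decomposition puts a clique entirely inside one bag — forcing width ≥ 2. Hence tw(G) = 2 exactly.

Treewidth 2.
One optimal decomposition is:
Bags: B1 = {2, 5, 9}  B2 = {2, 6, 9}  B3 = {3, 5, 9}  B4 = {1, 2, 6}  B5 = {1, 6, 8}  B6 = {1, 2, 7}  B7 = {1, 4, 7}
Tree: B1–B2, B1–B3, B2–B4, B4–B5, B4–B6, B6–B7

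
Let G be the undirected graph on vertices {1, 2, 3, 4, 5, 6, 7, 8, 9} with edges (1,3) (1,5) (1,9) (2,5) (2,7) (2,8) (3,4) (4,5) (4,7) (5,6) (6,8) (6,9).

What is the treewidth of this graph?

A width-3 tree decomposition is:
Bags: B1 = {2, 6, 7, 8}  B2 = {2, 5, 6, 7}  B3 = {4, 5, 6, 7}  B4 = {4, 5, 6, 9}  B5 = {1, 4, 5, 9}  B6 = {1, 3, 4, 9}
Tree: B1–B2, B2–B3, B3–B4, B4–B5, B5–B6
Each bag holds 4 vertices, so the decomposition has width 3, which upper-bounds the treewidth. For the lower bound: the 4 vertex sets {2,7,8}, {6}, {5}, {1,3,4,9} are disjoint, each induces a connected subgraph, and every pair is joined by at least one edge of G. Contracting each set to a single vertex therefore yields K_{4} as a minor, and since treewidth is minor-monotone, tw(G) ≥ tw(K_{4}) = 3. Combining the bounds, tw(G) = 3.

3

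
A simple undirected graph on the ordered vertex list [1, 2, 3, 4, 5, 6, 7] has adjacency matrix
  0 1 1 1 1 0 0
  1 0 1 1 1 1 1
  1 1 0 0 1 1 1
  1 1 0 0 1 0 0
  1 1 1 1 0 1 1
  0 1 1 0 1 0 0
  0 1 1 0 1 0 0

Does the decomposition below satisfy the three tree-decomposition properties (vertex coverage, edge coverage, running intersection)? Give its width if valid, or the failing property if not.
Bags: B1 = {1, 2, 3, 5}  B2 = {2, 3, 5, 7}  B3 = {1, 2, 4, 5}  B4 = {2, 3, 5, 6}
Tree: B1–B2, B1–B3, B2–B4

Yes; width 3.

Every vertex of G appears in some bag (union = {1, 2, 3, 4, 5, 6, 7}); every edge is covered by a bag; and for each vertex v the set of bags containing v is connected in the bag tree. The decomposition is therefore valid. The largest bag has 4 vertices, so the width is 3.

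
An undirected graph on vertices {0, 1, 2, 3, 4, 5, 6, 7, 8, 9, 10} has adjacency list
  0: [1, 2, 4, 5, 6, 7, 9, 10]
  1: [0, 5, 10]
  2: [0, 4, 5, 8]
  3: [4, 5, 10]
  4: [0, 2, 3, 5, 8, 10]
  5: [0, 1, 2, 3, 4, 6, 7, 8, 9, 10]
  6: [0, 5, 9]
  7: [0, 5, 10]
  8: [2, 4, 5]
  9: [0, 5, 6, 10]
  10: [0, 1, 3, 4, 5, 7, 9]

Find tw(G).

A width-3 tree decomposition is:
Bags: B1 = {0, 4, 5, 10}  B2 = {0, 1, 5, 10}  B3 = {0, 5, 9, 10}  B4 = {0, 2, 4, 5}  B5 = {3, 4, 5, 10}  B6 = {2, 4, 5, 8}  B7 = {0, 5, 6, 9}  B8 = {0, 5, 7, 10}
Tree: B1–B2, B2–B3, B1–B4, B1–B5, B4–B6, B3–B7, B1–B8
Every bag has size at most 4, so the width is 4 − 1 = 3 and tw(G) ≤ 3. For the lower bound, the 4 vertices {0, 2, 4, 5} are pairwise adjacent, and any tree decomposition puts a clique entirely inside one bag — forcing width ≥ 3. Hence tw(G) = 3 exactly.

3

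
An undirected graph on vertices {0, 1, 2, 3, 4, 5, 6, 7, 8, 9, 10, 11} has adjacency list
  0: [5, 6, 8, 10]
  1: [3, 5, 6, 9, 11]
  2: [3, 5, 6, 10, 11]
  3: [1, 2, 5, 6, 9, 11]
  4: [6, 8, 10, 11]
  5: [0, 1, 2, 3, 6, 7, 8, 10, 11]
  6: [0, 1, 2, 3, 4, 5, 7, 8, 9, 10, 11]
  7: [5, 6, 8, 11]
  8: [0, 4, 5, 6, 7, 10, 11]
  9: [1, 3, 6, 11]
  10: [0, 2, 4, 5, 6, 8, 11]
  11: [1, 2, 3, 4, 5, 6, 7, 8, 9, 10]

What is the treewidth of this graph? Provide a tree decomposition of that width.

Every bag has size at most 5, so the width is 5 − 1 = 4 and tw(G) ≤ 4. For the lower bound, the 5 vertices {0, 5, 6, 8, 10} are pairwise adjacent, and any tree decomposition puts a clique entirely inside one bag — forcing width ≥ 4. The upper and lower bounds meet at 4, so that is the treewidth.

Treewidth 4.
One optimal decomposition is:
Bags: B1 = {5, 6, 8, 10, 11}  B2 = {4, 6, 8, 10, 11}  B3 = {5, 6, 7, 8, 11}  B4 = {0, 5, 6, 8, 10}  B5 = {2, 5, 6, 10, 11}  B6 = {2, 3, 5, 6, 11}  B7 = {1, 3, 5, 6, 11}  B8 = {1, 3, 6, 9, 11}
Tree: B1–B2, B1–B3, B1–B4, B1–B5, B5–B6, B6–B7, B7–B8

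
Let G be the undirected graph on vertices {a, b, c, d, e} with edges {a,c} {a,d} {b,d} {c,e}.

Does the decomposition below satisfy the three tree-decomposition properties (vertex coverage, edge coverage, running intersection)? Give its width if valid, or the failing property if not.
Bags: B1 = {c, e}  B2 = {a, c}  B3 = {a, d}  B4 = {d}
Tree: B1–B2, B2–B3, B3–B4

A tree decomposition must satisfy three properties: every vertex lies in some bag; for every edge, both endpoints lie together in some bag; and for every vertex, the bags containing it form a connected subtree. Here vertex b appears in no bag, so the decomposition is invalid.

No — vertex b appears in no bag.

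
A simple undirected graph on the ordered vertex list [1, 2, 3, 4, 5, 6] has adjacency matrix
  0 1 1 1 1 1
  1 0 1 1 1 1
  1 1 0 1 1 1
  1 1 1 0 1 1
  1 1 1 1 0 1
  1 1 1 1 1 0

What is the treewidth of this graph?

A width-5 tree decomposition is:
Bags: B1 = {1, 2, 3, 4, 5, 6}
Tree: (single bag)
With just one bag of size 6, the width is 6 − 1 = 5, so tw(G) ≤ 5. Conversely, {1, 2, 3, 4, 5, 6} is a clique of size 6, and the vertices of any clique must share a bag in every tree decomposition; so some bag has ≥ 6 vertices and tw(G) ≥ 5. Combining the bounds, tw(G) = 5.

5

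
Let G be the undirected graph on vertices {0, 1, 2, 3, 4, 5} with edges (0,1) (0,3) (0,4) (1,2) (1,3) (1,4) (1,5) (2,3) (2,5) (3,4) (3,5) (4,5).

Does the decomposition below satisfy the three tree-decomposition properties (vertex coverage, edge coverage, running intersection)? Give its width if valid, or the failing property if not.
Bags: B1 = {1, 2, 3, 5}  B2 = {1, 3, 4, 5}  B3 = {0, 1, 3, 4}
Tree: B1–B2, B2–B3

Checking the three conditions: (i) the bags cover all of {0, 1, 2, 3, 4, 5}; (ii) for each edge, some bag contains both endpoints; (iii) the bags containing any fixed vertex form a subtree. All hold, so the decomposition is valid with width 4 − 1 = 3.

Yes; width 3.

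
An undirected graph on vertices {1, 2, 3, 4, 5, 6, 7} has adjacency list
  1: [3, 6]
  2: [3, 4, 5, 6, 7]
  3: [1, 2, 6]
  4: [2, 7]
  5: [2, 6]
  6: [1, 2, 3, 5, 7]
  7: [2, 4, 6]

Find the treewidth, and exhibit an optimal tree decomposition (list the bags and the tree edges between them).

Treewidth 2.
One optimal decomposition is:
Bags: B1 = {2, 3, 6}  B2 = {2, 6, 7}  B3 = {2, 4, 7}  B4 = {1, 3, 6}  B5 = {2, 5, 6}
Tree: B1–B2, B2–B3, B1–B4, B1–B5

The largest bag has 3 vertices, giving width 2; this decomposition certifies tw(G) ≤ 2. Conversely, {1, 3, 6} is a clique of size 3, and the vertices of any clique must share a bag in every tree decomposition; so some bag has ≥ 3 vertices and tw(G) ≥ 2. Hence tw(G) = 2 exactly.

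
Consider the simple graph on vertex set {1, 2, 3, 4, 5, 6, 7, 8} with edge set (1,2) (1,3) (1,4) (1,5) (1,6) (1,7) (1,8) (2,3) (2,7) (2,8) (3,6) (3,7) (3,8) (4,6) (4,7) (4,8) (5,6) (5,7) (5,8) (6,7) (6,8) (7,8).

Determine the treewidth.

4

A width-4 tree decomposition is:
Bags: B1 = {1, 5, 6, 7, 8}  B2 = {1, 3, 6, 7, 8}  B3 = {1, 4, 6, 7, 8}  B4 = {1, 2, 3, 7, 8}
Tree: B1–B2, B1–B3, B2–B4
The largest bag has 5 vertices, giving width 4; this decomposition certifies tw(G) ≤ 4. Conversely, {1, 2, 3, 7, 8} is a clique of size 5, and the vertices of any clique must share a bag in every tree decomposition; so some bag has ≥ 5 vertices and tw(G) ≥ 4. Hence tw(G) = 4 exactly.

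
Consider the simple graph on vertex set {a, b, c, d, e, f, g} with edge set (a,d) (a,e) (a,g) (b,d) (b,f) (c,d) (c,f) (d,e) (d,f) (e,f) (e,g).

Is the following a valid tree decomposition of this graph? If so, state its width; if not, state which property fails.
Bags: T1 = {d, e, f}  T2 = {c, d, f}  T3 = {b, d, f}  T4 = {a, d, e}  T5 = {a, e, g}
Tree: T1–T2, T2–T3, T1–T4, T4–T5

Every vertex of G appears in some bag (union = {a, b, c, d, e, f, g}); every edge is covered by a bag; and for each vertex v the set of bags containing v is connected in the bag tree. The decomposition is therefore valid. The largest bag has 3 vertices, so the width is 2.

Yes; width 2.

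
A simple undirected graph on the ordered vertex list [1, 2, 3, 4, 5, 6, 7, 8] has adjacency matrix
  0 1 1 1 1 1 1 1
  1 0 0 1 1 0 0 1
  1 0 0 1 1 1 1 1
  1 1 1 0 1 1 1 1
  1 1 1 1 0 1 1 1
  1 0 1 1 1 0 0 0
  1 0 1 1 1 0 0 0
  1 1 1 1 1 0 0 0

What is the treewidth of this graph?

A width-4 tree decomposition is:
Bags: B1 = {1, 3, 4, 5, 8}  B2 = {1, 3, 4, 5, 6}  B3 = {1, 3, 4, 5, 7}  B4 = {1, 2, 4, 5, 8}
Tree: B1–B2, B2–B3, B1–B4
Every bag has size at most 5, so the width is 5 − 1 = 4 and tw(G) ≤ 4. For the lower bound, the 5 vertices {1, 2, 4, 5, 8} are pairwise adjacent, and any tree decomposition puts a clique entirely inside one bag — forcing width ≥ 4. Hence tw(G) = 4 exactly.

4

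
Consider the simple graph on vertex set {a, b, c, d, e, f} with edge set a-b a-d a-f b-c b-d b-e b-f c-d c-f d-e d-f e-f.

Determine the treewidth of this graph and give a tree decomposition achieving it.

Treewidth 3.
One optimal decomposition is:
Bags: B1 = {a, b, d, f}  B2 = {b, d, e, f}  B3 = {b, c, d, f}
Tree: B1–B2, B2–B3

The largest bag has 4 vertices, giving width 3; this decomposition certifies tw(G) ≤ 3. Conversely, {b, d, e, f} is a clique of size 4, and the vertices of any clique must share a bag in every tree decomposition; so some bag has ≥ 4 vertices and tw(G) ≥ 3. The upper and lower bounds meet at 3, so that is the treewidth.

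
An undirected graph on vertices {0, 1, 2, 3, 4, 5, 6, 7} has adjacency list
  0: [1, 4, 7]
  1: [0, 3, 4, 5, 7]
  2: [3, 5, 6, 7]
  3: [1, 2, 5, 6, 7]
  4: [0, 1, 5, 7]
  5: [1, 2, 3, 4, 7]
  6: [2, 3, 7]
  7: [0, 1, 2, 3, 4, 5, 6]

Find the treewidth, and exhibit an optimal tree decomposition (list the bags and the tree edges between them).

The largest bag has 4 vertices, giving width 3; this decomposition certifies tw(G) ≤ 3. For the lower bound, the 4 vertices {1, 3, 5, 7} are pairwise adjacent, and any tree decomposition puts a clique entirely inside one bag — forcing width ≥ 3. Therefore the treewidth is 3.

Treewidth 3.
Bags: B1 = {1, 4, 5, 7}  B2 = {0, 1, 4, 7}  B3 = {1, 3, 5, 7}  B4 = {2, 3, 5, 7}  B5 = {2, 3, 6, 7}
Tree: B1–B2, B1–B3, B3–B4, B4–B5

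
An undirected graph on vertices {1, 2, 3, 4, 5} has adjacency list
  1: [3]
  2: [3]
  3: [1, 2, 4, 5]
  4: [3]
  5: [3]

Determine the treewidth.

A width-1 tree decomposition is:
Bags: B1 = {3, 4}  B2 = {2, 3}  B3 = {3, 5}  B4 = {1, 3}
Tree: B1–B2, B2–B3, B2–B4
Every bag has size at most 2, so the width is 2 − 1 = 1 and tw(G) ≤ 1. G has an edge, so its treewidth is at least 1. Combining the bounds, tw(G) = 1.

1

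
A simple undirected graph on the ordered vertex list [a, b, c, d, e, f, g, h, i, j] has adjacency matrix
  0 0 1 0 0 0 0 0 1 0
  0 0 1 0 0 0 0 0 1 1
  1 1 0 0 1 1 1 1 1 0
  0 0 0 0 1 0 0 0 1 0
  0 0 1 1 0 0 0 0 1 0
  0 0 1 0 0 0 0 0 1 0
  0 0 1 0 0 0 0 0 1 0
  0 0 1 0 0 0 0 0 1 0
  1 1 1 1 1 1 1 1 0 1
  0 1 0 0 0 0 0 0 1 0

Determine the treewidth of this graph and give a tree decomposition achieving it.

Treewidth 2.
One such decomposition:
Bags: B1 = {b, c, i}  B2 = {b, i, j}  B3 = {a, c, i}  B4 = {c, h, i}  B5 = {c, e, i}  B6 = {d, e, i}  B7 = {c, g, i}  B8 = {c, f, i}
Tree: B1–B2, B1–B3, B3–B4, B3–B5, B5–B6, B3–B7, B7–B8

Every bag has size at most 3, so the width is 3 − 1 = 2 and tw(G) ≤ 2. Conversely, {d, e, i} is a clique of size 3, and the vertices of any clique must share a bag in every tree decomposition; so some bag has ≥ 3 vertices and tw(G) ≥ 2. Combining the bounds, tw(G) = 2.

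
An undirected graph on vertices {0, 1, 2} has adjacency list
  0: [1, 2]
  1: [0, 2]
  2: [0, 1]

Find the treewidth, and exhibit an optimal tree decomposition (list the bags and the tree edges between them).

Treewidth 2.
Bags: B1 = {0, 1, 2}
Tree: (single bag)

With just one bag of size 3, the width is 3 − 1 = 2, so tw(G) ≤ 2. Conversely, {0, 1, 2} is a clique of size 3, and the vertices of any clique must share a bag in every tree decomposition; so some bag has ≥ 3 vertices and tw(G) ≥ 2. Therefore the treewidth is 2.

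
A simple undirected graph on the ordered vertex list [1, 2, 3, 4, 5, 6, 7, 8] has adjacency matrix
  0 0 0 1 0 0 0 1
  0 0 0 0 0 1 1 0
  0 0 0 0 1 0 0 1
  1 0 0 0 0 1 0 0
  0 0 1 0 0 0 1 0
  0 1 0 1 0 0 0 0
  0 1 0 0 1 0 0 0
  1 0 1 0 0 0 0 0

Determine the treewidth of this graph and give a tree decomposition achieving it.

Treewidth 2.
One such decomposition:
Bags: B1 = {2, 5, 7}  B2 = {2, 3, 5}  B3 = {2, 3, 8}  B4 = {1, 2, 8}  B5 = {1, 2, 4}  B6 = {2, 4, 6}
Tree: B1–B2, B2–B3, B3–B4, B4–B5, B5–B6

The largest bag has 3 vertices, giving width 2; this decomposition certifies tw(G) ≤ 2. For the lower bound, G contains the cycle 2–7–5–3–8–1–4–6–2, so G is not a forest; only forests have treewidth ≤ 1, hence tw(G) ≥ 2. The upper and lower bounds meet at 2, so that is the treewidth.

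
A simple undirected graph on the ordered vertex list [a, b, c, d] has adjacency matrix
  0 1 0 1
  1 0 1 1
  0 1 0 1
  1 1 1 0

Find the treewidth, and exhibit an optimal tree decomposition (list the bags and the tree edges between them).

Each bag holds 3 vertices, so the decomposition has width 2, which upper-bounds the treewidth. For the lower bound, the 3 vertices {b, c, d} are pairwise adjacent, and any tree decomposition puts a clique entirely inside one bag — forcing width ≥ 2. Combining the bounds, tw(G) = 2.

Treewidth 2.
Bags: B1 = {a, b, d}  B2 = {b, c, d}
Tree: B1–B2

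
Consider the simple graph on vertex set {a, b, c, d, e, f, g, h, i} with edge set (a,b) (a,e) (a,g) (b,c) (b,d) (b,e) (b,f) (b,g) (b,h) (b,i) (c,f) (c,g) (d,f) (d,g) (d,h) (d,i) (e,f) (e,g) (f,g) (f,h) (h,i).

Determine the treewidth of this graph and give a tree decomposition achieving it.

Every bag has size at most 4, so the width is 4 − 1 = 3 and tw(G) ≤ 3. On the other hand G contains the 4-clique {a, b, e, g}. A clique must lie in a single bag of any decomposition, so no decomposition can have width below 3. Combining the bounds, tw(G) = 3.

Treewidth 3.
Bags: B1 = {b, d, f, g}  B2 = {b, c, f, g}  B3 = {b, d, f, h}  B4 = {b, d, h, i}  B5 = {b, e, f, g}  B6 = {a, b, e, g}
Tree: B1–B2, B1–B3, B3–B4, B2–B5, B5–B6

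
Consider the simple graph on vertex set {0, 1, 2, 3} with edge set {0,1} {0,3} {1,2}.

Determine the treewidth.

A width-1 tree decomposition is:
Bags: B1 = {0, 3}  B2 = {0, 1}  B3 = {1, 2}
Tree: B1–B2, B2–B3
The largest bag has 2 vertices, giving width 1; this decomposition certifies tw(G) ≤ 1. Any graph with an edge has treewidth ≥ 1, and G has the edge 3–0. Therefore the treewidth is 1.

1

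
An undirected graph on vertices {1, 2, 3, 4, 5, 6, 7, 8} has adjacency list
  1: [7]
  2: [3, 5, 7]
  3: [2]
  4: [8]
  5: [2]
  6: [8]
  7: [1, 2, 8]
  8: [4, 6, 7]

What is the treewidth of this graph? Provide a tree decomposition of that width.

Treewidth 1.
One such decomposition:
Bags: B1 = {1, 7}  B2 = {7, 8}  B3 = {2, 7}  B4 = {2, 5}  B5 = {4, 8}  B6 = {6, 8}  B7 = {2, 3}
Tree: B1–B2, B2–B3, B3–B4, B2–B5, B5–B6, B4–B7

Every bag has size at most 2, so the width is 2 − 1 = 1 and tw(G) ≤ 1. Since G has at least one edge (e.g. 7–1), it is not an edgeless graph, so tw(G) ≥ 1. Combining the bounds, tw(G) = 1.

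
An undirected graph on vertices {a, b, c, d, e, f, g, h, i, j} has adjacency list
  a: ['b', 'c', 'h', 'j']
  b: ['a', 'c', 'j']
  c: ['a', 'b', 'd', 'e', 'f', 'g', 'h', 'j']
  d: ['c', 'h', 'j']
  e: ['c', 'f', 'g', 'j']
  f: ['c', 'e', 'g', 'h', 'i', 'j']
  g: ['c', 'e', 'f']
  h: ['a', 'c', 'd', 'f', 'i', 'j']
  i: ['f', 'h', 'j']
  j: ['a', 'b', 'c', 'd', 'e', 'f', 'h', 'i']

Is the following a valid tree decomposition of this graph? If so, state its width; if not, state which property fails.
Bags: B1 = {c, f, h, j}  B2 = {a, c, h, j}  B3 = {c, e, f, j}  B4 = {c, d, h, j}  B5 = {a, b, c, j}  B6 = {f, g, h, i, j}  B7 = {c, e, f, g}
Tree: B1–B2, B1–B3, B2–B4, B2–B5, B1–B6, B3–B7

No — bags containing vertex g are not connected in the tree.

A tree decomposition must satisfy three properties: every vertex lies in some bag; for every edge, both endpoints lie together in some bag; and for every vertex, the bags containing it form a connected subtree. Here bags containing vertex g are not connected in the tree, so the decomposition is invalid.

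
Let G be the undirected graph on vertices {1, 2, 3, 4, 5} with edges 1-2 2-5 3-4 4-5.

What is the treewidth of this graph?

A width-1 tree decomposition is:
Bags: B1 = {1, 2}  B2 = {2, 5}  B3 = {4, 5}  B4 = {3, 4}
Tree: B1–B2, B2–B3, B3–B4
Every bag has size at most 2, so the width is 2 − 1 = 1 and tw(G) ≤ 1. Any graph with an edge has treewidth ≥ 1, and G has the edge 1–2. The upper and lower bounds meet at 1, so that is the treewidth.

1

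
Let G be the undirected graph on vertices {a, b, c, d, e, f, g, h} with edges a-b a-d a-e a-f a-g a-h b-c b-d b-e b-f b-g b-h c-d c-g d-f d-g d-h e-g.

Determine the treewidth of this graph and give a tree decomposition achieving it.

Each bag holds 4 vertices, so the decomposition has width 3, which upper-bounds the treewidth. For the lower bound, the 4 vertices {b, c, d, g} are pairwise adjacent, and any tree decomposition puts a clique entirely inside one bag — forcing width ≥ 3. The upper and lower bounds meet at 3, so that is the treewidth.

Treewidth 3.
One optimal decomposition is:
Bags: B1 = {a, b, d, f}  B2 = {a, b, d, g}  B3 = {b, c, d, g}  B4 = {a, b, d, h}  B5 = {a, b, e, g}
Tree: B1–B2, B2–B3, B1–B4, B2–B5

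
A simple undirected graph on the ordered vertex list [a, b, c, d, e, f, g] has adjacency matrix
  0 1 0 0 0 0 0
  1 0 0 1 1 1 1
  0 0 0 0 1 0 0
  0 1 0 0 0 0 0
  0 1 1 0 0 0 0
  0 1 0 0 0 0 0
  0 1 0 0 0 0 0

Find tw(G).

1

A width-1 tree decomposition is:
Bags: B1 = {b, e}  B2 = {b, f}  B3 = {c, e}  B4 = {a, b}  B5 = {b, d}  B6 = {b, g}
Tree: B1–B2, B1–B3, B1–B4, B2–B5, B5–B6
Every bag has size at most 2, so the width is 2 − 1 = 1 and tw(G) ≤ 1. Any graph with an edge has treewidth ≥ 1, and G has the edge e–b. Hence tw(G) = 1 exactly.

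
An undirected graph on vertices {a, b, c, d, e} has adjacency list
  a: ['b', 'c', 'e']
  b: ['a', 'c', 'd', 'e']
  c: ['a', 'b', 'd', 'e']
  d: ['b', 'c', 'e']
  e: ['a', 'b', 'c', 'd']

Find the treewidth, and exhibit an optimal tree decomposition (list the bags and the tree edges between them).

Treewidth 3.
One such decomposition:
Bags: B1 = {b, c, d, e}  B2 = {a, b, c, e}
Tree: B1–B2

Each bag holds 4 vertices, so the decomposition has width 3, which upper-bounds the treewidth. For the lower bound, the 4 vertices {b, c, d, e} are pairwise adjacent, and any tree decomposition puts a clique entirely inside one bag — forcing width ≥ 3. Hence tw(G) = 3 exactly.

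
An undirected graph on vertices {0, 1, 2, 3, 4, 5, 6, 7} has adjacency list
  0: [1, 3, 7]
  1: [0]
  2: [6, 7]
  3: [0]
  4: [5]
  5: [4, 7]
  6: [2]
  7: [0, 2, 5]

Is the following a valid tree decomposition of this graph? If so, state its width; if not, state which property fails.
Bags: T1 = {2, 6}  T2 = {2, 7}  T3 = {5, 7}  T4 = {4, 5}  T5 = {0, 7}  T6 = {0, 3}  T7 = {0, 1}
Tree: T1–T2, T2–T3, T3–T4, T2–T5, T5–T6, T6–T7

Yes; width 1.

Every vertex of G appears in some bag (union = {0, 1, 2, 3, 4, 5, 6, 7}); every edge is covered by a bag; and for each vertex v the set of bags containing v is connected in the bag tree. The decomposition is therefore valid. The largest bag has 2 vertices, so the width is 1.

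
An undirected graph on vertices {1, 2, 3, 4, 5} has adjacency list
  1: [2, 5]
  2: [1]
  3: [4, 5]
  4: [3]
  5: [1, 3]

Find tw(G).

1

A width-1 tree decomposition is:
Bags: B1 = {3, 4}  B2 = {3, 5}  B3 = {1, 5}  B4 = {1, 2}
Tree: B1–B2, B2–B3, B3–B4
Every bag has size at most 2, so the width is 2 − 1 = 1 and tw(G) ≤ 1. Any graph with an edge has treewidth ≥ 1, and G has the edge 4–3. Hence tw(G) = 1 exactly.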